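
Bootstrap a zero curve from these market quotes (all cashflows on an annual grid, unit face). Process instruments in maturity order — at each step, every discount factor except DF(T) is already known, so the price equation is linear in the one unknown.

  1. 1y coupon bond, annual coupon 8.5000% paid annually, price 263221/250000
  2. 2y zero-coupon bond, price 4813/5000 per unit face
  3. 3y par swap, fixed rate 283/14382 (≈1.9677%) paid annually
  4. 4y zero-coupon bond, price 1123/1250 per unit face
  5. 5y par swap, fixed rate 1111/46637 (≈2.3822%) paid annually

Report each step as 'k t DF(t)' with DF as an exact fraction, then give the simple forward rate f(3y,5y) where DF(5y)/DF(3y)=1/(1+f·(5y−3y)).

1 1 1213/1250
2 2 4813/5000
3 3 4717/5000
4 4 1123/1250
5 5 8889/10000
f(3y,5y) = ((4717/5000)/(8889/10000) − 1)/(2) = 545/17778 ≈ 3.0656%

step 1 [1y] bond c/1=17/200: DF=(263221/250000 − 17/200·(0))/(1+17/200) = 1213/1250 ≈ 0.970400
step 2 [2y] zero: DF = P = 4813/5000 ≈ 0.962600
step 3 [3y] swap r/1=283/14382: DF=(1 − 283/14382·(0.970400+0.962600))/(1+283/14382) = 4717/5000 ≈ 0.943400
step 4 [4y] zero: DF = P = 1123/1250 ≈ 0.898400
step 5 [5y] swap r/1=1111/46637: DF=(1 − 1111/46637·(0.970400+0.962600+0.943400+0.898400))/(1+1111/46637) = 8889/10000 ≈ 0.888900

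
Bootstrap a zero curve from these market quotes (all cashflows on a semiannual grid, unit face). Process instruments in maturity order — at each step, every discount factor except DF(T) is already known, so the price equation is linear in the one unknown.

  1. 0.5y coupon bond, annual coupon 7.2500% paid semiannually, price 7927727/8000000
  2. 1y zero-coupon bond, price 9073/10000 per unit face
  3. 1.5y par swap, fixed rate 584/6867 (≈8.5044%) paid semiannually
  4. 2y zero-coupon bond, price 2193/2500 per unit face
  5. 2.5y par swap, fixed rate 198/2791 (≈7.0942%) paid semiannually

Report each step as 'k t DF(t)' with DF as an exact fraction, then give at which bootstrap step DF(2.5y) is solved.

1 1/2 9563/10000
2 1 9073/10000
3 3/2 552/625
4 2 2193/2500
5 5/2 526/625
DF(2.5y) is solved at step 5

step 1 [0.5y] bond c/2=29/800: DF=(7927727/8000000 − 29/800·(0))/(1+29/800) = 9563/10000 ≈ 0.956300
step 2 [1y] zero: DF = P = 9073/10000 ≈ 0.907300
step 3 [1.5y] swap r/2=292/6867: DF=(1 − 292/6867·(0.956300+0.907300))/(1+292/6867) = 552/625 ≈ 0.883200
step 4 [2y] zero: DF = P = 2193/2500 ≈ 0.877200
step 5 [2.5y] swap r/2=99/2791: DF=(1 − 99/2791·(0.956300+0.907300+0.883200+0.877200))/(1+99/2791) = 526/625 ≈ 0.841600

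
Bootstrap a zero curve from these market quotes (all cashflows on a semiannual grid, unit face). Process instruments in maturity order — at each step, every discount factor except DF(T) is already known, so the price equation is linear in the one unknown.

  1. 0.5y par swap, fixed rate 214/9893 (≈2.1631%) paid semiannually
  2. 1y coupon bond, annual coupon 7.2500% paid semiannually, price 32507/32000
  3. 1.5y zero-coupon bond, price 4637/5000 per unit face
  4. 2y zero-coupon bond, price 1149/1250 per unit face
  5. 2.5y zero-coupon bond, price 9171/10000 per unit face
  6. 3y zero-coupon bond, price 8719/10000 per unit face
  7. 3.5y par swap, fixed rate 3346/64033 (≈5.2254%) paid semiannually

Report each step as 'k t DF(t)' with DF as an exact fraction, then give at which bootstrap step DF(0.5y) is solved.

step 1 [0.5y] swap r/2=107/9893: DF=(1 − 107/9893·(0))/(1+107/9893) = 9893/10000 ≈ 0.989300
step 2 [1y] bond c/2=29/800: DF=(32507/32000 − 29/800·(0.989300))/(1+29/800) = 9457/10000 ≈ 0.945700
step 3 [1.5y] zero: DF = P = 4637/5000 ≈ 0.927400
step 4 [2y] zero: DF = P = 1149/1250 ≈ 0.919200
step 5 [2.5y] zero: DF = P = 9171/10000 ≈ 0.917100
step 6 [3y] zero: DF = P = 8719/10000 ≈ 0.871900
step 7 [3.5y] swap r/2=1673/64033: DF=(1 − 1673/64033·(0.989300+0.945700+0.927400+0.919200+0.917100+0.871900))/(1+1673/64033) = 8327/10000 ≈ 0.832700

1 1/2 9893/10000
2 1 9457/10000
3 3/2 4637/5000
4 2 1149/1250
5 5/2 9171/10000
6 3 8719/10000
7 7/2 8327/10000
DF(0.5y) is solved at step 1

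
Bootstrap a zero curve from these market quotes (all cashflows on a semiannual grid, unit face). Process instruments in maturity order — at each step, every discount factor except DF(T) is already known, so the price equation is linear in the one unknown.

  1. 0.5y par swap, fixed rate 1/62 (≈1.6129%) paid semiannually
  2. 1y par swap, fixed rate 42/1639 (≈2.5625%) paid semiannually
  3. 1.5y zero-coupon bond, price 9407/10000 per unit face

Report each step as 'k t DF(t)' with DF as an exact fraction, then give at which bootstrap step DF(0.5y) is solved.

step 1 [0.5y] swap r/2=1/124: DF=(1 − 1/124·(0))/(1+1/124) = 124/125 ≈ 0.992000
step 2 [1y] swap r/2=21/1639: DF=(1 − 21/1639·(0.992000))/(1+21/1639) = 2437/2500 ≈ 0.974800
step 3 [1.5y] zero: DF = P = 9407/10000 ≈ 0.940700

1 1/2 124/125
2 1 2437/2500
3 3/2 9407/10000
DF(0.5y) is solved at step 1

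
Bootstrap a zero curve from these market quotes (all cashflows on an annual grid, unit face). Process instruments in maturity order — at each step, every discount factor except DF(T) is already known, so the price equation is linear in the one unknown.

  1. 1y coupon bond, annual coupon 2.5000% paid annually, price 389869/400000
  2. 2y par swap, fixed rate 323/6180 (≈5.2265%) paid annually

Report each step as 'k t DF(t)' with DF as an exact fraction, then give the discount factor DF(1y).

1 1 9509/10000
2 2 9031/10000
DF(1y) = 9509/10000 ≈ 0.950900

step 1 [1y] bond c/1=1/40: DF=(389869/400000 − 1/40·(0))/(1+1/40) = 9509/10000 ≈ 0.950900
step 2 [2y] swap r/1=323/6180: DF=(1 − 323/6180·(0.950900))/(1+323/6180) = 9031/10000 ≈ 0.903100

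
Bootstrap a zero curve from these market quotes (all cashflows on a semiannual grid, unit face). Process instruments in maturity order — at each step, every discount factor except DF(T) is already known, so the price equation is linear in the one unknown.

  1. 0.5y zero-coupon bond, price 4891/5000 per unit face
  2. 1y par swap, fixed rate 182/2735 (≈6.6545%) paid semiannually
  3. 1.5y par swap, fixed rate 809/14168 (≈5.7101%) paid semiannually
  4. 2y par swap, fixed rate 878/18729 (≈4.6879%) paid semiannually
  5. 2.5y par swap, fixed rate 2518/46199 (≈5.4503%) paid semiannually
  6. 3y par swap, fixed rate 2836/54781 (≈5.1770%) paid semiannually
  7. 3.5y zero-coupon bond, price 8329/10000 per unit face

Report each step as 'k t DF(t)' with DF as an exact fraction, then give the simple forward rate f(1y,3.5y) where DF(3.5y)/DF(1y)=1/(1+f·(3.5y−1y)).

step 1 [0.5y] zero: DF = P = 4891/5000 ≈ 0.978200
step 2 [1y] swap r/2=91/2735: DF=(1 − 91/2735·(0.978200))/(1+91/2735) = 9363/10000 ≈ 0.936300
step 3 [1.5y] swap r/2=809/28336: DF=(1 − 809/28336·(0.978200+0.936300))/(1+809/28336) = 9191/10000 ≈ 0.919100
step 4 [2y] swap r/2=439/18729: DF=(1 − 439/18729·(0.978200+0.936300+0.919100))/(1+439/18729) = 4561/5000 ≈ 0.912200
step 5 [2.5y] swap r/2=1259/46199: DF=(1 − 1259/46199·(0.978200+0.936300+0.919100+0.912200))/(1+1259/46199) = 8741/10000 ≈ 0.874100
step 6 [3y] swap r/2=1418/54781: DF=(1 − 1418/54781·(0.978200+0.936300+0.919100+0.912200+0.874100))/(1+1418/54781) = 4291/5000 ≈ 0.858200
step 7 [3.5y] zero: DF = P = 8329/10000 ≈ 0.832900

1 1/2 4891/5000
2 1 9363/10000
3 3/2 9191/10000
4 2 4561/5000
5 5/2 8741/10000
6 3 4291/5000
7 7/2 8329/10000
f(1y,3.5y) = ((9363/10000)/(8329/10000) − 1)/(5/2) = 2068/41645 ≈ 4.9658%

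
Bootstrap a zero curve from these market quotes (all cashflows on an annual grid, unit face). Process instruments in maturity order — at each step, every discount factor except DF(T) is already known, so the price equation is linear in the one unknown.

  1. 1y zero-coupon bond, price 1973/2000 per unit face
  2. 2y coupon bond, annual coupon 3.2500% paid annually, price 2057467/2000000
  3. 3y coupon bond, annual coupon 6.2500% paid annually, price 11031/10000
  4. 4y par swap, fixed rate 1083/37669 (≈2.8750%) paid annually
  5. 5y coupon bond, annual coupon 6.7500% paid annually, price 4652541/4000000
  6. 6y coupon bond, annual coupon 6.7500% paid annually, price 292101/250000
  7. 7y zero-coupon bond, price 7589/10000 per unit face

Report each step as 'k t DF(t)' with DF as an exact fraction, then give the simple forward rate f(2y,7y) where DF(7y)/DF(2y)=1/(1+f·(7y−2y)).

step 1 [1y] zero: DF = P = 1973/2000 ≈ 0.986500
step 2 [2y] bond c/1=13/400: DF=(2057467/2000000 − 13/400·(0.986500))/(1+13/400) = 9653/10000 ≈ 0.965300
step 3 [3y] bond c/1=1/16: DF=(11031/10000 − 1/16·(0.986500+0.965300))/(1+1/16) = 4617/5000 ≈ 0.923400
step 4 [4y] swap r/1=1083/37669: DF=(1 − 1083/37669·(0.986500+0.965300+0.923400))/(1+1083/37669) = 8917/10000 ≈ 0.891700
step 5 [5y] bond c/1=27/400: DF=(4652541/4000000 − 27/400·(0.986500+0.965300+0.923400+0.891700))/(1+27/400) = 4257/5000 ≈ 0.851400
step 6 [6y] bond c/1=27/400: DF=(292101/250000 − 27/400·(0.986500+0.965300+0.923400+0.891700+0.851400))/(1+27/400) = 321/400 ≈ 0.802500
step 7 [7y] zero: DF = P = 7589/10000 ≈ 0.758900

1 1 1973/2000
2 2 9653/10000
3 3 4617/5000
4 4 8917/10000
5 5 4257/5000
6 6 321/400
7 7 7589/10000
f(2y,7y) = ((9653/10000)/(7589/10000) − 1)/(5) = 2064/37945 ≈ 5.4395%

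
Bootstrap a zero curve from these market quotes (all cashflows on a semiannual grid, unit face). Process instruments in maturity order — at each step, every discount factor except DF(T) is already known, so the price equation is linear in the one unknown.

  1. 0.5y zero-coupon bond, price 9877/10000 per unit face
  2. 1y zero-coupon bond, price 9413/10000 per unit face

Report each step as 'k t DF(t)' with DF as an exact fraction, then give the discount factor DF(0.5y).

1 1/2 9877/10000
2 1 9413/10000
DF(0.5y) = 9877/10000 ≈ 0.987700

step 1 [0.5y] zero: DF = P = 9877/10000 ≈ 0.987700
step 2 [1y] zero: DF = P = 9413/10000 ≈ 0.941300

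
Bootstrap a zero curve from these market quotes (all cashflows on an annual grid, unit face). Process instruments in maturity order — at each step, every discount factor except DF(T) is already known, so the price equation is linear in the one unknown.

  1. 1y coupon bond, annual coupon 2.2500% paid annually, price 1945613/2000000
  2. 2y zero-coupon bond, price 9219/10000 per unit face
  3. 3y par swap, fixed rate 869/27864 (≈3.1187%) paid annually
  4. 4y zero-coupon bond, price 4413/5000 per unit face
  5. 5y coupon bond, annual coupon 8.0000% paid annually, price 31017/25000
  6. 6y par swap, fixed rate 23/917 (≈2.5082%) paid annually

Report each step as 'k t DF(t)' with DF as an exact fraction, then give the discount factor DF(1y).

1 1 4757/5000
2 2 9219/10000
3 3 9131/10000
4 4 4413/5000
5 5 877/1000
6 6 8643/10000
DF(1y) = 4757/5000 ≈ 0.951400

step 1 [1y] bond c/1=9/400: DF=(1945613/2000000 − 9/400·(0))/(1+9/400) = 4757/5000 ≈ 0.951400
step 2 [2y] zero: DF = P = 9219/10000 ≈ 0.921900
step 3 [3y] swap r/1=869/27864: DF=(1 − 869/27864·(0.951400+0.921900))/(1+869/27864) = 9131/10000 ≈ 0.913100
step 4 [4y] zero: DF = P = 4413/5000 ≈ 0.882600
step 5 [5y] bond c/1=2/25: DF=(31017/25000 − 2/25·(0.951400+0.921900+0.913100+0.882600))/(1+2/25) = 877/1000 ≈ 0.877000
step 6 [6y] swap r/1=23/917: DF=(1 − 23/917·(0.951400+0.921900+0.913100+0.882600+0.877000))/(1+23/917) = 8643/10000 ≈ 0.864300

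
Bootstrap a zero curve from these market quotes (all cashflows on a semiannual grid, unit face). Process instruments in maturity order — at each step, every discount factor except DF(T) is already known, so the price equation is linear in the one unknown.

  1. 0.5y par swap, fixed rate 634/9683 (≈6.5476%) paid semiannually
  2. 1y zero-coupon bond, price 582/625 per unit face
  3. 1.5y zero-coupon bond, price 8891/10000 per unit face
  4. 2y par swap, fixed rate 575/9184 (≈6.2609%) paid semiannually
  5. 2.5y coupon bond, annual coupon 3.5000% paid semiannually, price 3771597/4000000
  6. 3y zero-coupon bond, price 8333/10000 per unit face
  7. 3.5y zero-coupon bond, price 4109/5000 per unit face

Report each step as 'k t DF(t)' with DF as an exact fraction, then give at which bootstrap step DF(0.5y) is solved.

1 1/2 9683/10000
2 1 582/625
3 3/2 8891/10000
4 2 177/200
5 5/2 1727/2000
6 3 8333/10000
7 7/2 4109/5000
DF(0.5y) is solved at step 1

step 1 [0.5y] swap r/2=317/9683: DF=(1 − 317/9683·(0))/(1+317/9683) = 9683/10000 ≈ 0.968300
step 2 [1y] zero: DF = P = 582/625 ≈ 0.931200
step 3 [1.5y] zero: DF = P = 8891/10000 ≈ 0.889100
step 4 [2y] swap r/2=575/18368: DF=(1 − 575/18368·(0.968300+0.931200+0.889100))/(1+575/18368) = 177/200 ≈ 0.885000
step 5 [2.5y] bond c/2=7/400: DF=(3771597/4000000 − 7/400·(0.968300+0.931200+0.889100+0.885000))/(1+7/400) = 1727/2000 ≈ 0.863500
step 6 [3y] zero: DF = P = 8333/10000 ≈ 0.833300
step 7 [3.5y] zero: DF = P = 4109/5000 ≈ 0.821800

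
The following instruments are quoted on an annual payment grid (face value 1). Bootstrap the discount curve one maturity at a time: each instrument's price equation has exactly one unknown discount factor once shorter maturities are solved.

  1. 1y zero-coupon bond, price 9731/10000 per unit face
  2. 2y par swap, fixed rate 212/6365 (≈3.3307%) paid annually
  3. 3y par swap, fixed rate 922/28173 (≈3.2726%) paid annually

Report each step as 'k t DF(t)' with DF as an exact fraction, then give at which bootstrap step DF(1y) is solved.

step 1 [1y] zero: DF = P = 9731/10000 ≈ 0.973100
step 2 [2y] swap r/1=212/6365: DF=(1 − 212/6365·(0.973100))/(1+212/6365) = 2341/2500 ≈ 0.936400
step 3 [3y] swap r/1=922/28173: DF=(1 − 922/28173·(0.973100+0.936400))/(1+922/28173) = 4539/5000 ≈ 0.907800

1 1 9731/10000
2 2 2341/2500
3 3 4539/5000
DF(1y) is solved at step 1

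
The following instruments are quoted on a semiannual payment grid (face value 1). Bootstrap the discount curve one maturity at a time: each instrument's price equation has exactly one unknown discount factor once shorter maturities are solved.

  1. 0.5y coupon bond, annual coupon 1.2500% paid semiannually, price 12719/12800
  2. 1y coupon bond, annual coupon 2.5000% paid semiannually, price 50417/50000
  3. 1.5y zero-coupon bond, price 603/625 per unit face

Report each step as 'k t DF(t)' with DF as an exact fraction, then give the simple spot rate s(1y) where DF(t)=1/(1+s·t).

1 1/2 79/80
2 1 9837/10000
3 3/2 603/625
s(1y) = (1/(9837/10000) − 1)/(1) = 163/9837 ≈ 1.6570%

step 1 [0.5y] bond c/2=1/160: DF=(12719/12800 − 1/160·(0))/(1+1/160) = 79/80 ≈ 0.987500
step 2 [1y] bond c/2=1/80: DF=(50417/50000 − 1/80·(0.987500))/(1+1/80) = 9837/10000 ≈ 0.983700
step 3 [1.5y] zero: DF = P = 603/625 ≈ 0.964800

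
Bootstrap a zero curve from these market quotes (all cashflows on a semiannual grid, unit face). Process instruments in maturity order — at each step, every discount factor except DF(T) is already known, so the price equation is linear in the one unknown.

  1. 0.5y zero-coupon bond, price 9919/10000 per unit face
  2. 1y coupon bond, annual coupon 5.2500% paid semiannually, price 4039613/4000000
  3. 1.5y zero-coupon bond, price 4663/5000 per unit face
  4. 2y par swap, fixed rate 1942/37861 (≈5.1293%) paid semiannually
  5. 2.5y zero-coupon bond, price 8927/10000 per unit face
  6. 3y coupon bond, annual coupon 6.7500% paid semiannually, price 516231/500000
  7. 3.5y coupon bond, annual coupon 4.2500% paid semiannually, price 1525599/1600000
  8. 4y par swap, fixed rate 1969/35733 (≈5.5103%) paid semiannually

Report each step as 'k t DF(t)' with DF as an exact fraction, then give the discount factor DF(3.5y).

step 1 [0.5y] zero: DF = P = 9919/10000 ≈ 0.991900
step 2 [1y] bond c/2=21/800: DF=(4039613/4000000 − 21/800·(0.991900))/(1+21/800) = 9587/10000 ≈ 0.958700
step 3 [1.5y] zero: DF = P = 4663/5000 ≈ 0.932600
step 4 [2y] swap r/2=971/37861: DF=(1 − 971/37861·(0.991900+0.958700+0.932600))/(1+971/37861) = 9029/10000 ≈ 0.902900
step 5 [2.5y] zero: DF = P = 8927/10000 ≈ 0.892700
step 6 [3y] bond c/2=27/800: DF=(516231/500000 − 27/800·(0.991900+0.958700+0.932600+0.902900+0.892700))/(1+27/800) = 423/500 ≈ 0.846000
step 7 [3.5y] bond c/2=17/800: DF=(1525599/1600000 − 17/800·(0.991900+0.958700+0.932600+0.902900+0.892700+0.846000))/(1+17/800) = 8187/10000 ≈ 0.818700
step 8 [4y] swap r/2=1969/71466: DF=(1 − 1969/71466·(0.991900+0.958700+0.932600+0.902900+0.892700+0.846000+0.818700))/(1+1969/71466) = 8031/10000 ≈ 0.803100

1 1/2 9919/10000
2 1 9587/10000
3 3/2 4663/5000
4 2 9029/10000
5 5/2 8927/10000
6 3 423/500
7 7/2 8187/10000
8 4 8031/10000
DF(3.5y) = 8187/10000 ≈ 0.818700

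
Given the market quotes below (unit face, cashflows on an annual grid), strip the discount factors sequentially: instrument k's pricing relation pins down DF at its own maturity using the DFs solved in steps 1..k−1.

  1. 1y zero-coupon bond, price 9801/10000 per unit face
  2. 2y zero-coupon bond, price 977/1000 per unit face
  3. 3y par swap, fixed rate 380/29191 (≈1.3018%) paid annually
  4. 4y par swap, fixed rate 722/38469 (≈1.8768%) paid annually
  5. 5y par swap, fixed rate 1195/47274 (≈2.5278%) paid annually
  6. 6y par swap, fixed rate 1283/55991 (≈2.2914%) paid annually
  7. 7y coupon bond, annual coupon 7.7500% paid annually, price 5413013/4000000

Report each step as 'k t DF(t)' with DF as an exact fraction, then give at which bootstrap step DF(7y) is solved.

1 1 9801/10000
2 2 977/1000
3 3 481/500
4 4 4639/5000
5 5 1761/2000
6 6 8717/10000
7 7 2133/2500
DF(7y) is solved at step 7

step 1 [1y] zero: DF = P = 9801/10000 ≈ 0.980100
step 2 [2y] zero: DF = P = 977/1000 ≈ 0.977000
step 3 [3y] swap r/1=380/29191: DF=(1 − 380/29191·(0.980100+0.977000))/(1+380/29191) = 481/500 ≈ 0.962000
step 4 [4y] swap r/1=722/38469: DF=(1 − 722/38469·(0.980100+0.977000+0.962000))/(1+722/38469) = 4639/5000 ≈ 0.927800
step 5 [5y] swap r/1=1195/47274: DF=(1 − 1195/47274·(0.980100+0.977000+0.962000+0.927800))/(1+1195/47274) = 1761/2000 ≈ 0.880500
step 6 [6y] swap r/1=1283/55991: DF=(1 − 1283/55991·(0.980100+0.977000+0.962000+0.927800+0.880500))/(1+1283/55991) = 8717/10000 ≈ 0.871700
step 7 [7y] bond c/1=31/400: DF=(5413013/4000000 − 31/400·(0.980100+0.977000+0.962000+0.927800+0.880500+0.871700))/(1+31/400) = 2133/2500 ≈ 0.853200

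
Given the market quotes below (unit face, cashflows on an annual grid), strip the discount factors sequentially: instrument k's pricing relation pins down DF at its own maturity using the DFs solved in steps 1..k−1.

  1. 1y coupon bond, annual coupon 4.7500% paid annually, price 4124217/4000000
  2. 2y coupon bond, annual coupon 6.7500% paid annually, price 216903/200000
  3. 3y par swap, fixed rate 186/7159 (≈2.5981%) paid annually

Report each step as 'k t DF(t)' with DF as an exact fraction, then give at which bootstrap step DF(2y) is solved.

1 1 9843/10000
2 2 9537/10000
3 3 1157/1250
DF(2y) is solved at step 2

step 1 [1y] bond c/1=19/400: DF=(4124217/4000000 − 19/400·(0))/(1+19/400) = 9843/10000 ≈ 0.984300
step 2 [2y] bond c/1=27/400: DF=(216903/200000 − 27/400·(0.984300))/(1+27/400) = 9537/10000 ≈ 0.953700
step 3 [3y] swap r/1=186/7159: DF=(1 − 186/7159·(0.984300+0.953700))/(1+186/7159) = 1157/1250 ≈ 0.925600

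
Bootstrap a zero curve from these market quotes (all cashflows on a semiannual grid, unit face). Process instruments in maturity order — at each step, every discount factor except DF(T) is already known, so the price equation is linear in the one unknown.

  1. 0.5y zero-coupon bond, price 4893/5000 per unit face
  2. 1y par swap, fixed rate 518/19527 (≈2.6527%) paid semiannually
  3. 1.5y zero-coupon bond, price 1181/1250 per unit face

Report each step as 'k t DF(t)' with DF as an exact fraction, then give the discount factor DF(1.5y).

step 1 [0.5y] zero: DF = P = 4893/5000 ≈ 0.978600
step 2 [1y] swap r/2=259/19527: DF=(1 − 259/19527·(0.978600))/(1+259/19527) = 9741/10000 ≈ 0.974100
step 3 [1.5y] zero: DF = P = 1181/1250 ≈ 0.944800

1 1/2 4893/5000
2 1 9741/10000
3 3/2 1181/1250
DF(1.5y) = 1181/1250 ≈ 0.944800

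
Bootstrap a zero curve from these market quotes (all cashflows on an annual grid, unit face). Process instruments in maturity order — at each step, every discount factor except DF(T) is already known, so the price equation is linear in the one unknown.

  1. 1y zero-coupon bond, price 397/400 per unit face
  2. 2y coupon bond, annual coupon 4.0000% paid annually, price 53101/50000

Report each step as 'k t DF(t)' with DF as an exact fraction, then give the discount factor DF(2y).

step 1 [1y] zero: DF = P = 397/400 ≈ 0.992500
step 2 [2y] bond c/1=1/25: DF=(53101/50000 − 1/25·(0.992500))/(1+1/25) = 983/1000 ≈ 0.983000

1 1 397/400
2 2 983/1000
DF(2y) = 983/1000 ≈ 0.983000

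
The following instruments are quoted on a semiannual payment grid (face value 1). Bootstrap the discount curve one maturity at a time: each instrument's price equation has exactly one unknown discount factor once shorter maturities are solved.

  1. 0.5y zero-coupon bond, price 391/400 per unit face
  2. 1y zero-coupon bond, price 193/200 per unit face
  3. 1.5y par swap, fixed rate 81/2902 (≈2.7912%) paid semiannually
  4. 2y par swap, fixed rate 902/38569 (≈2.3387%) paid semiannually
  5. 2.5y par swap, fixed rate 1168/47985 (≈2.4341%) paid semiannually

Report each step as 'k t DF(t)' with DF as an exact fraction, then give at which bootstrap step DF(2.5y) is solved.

step 1 [0.5y] zero: DF = P = 391/400 ≈ 0.977500
step 2 [1y] zero: DF = P = 193/200 ≈ 0.965000
step 3 [1.5y] swap r/2=81/5804: DF=(1 − 81/5804·(0.977500+0.965000))/(1+81/5804) = 1919/2000 ≈ 0.959500
step 4 [2y] swap r/2=451/38569: DF=(1 − 451/38569·(0.977500+0.965000+0.959500))/(1+451/38569) = 9549/10000 ≈ 0.954900
step 5 [2.5y] swap r/2=584/47985: DF=(1 − 584/47985·(0.977500+0.965000+0.959500+0.954900))/(1+584/47985) = 1177/1250 ≈ 0.941600

1 1/2 391/400
2 1 193/200
3 3/2 1919/2000
4 2 9549/10000
5 5/2 1177/1250
DF(2.5y) is solved at step 5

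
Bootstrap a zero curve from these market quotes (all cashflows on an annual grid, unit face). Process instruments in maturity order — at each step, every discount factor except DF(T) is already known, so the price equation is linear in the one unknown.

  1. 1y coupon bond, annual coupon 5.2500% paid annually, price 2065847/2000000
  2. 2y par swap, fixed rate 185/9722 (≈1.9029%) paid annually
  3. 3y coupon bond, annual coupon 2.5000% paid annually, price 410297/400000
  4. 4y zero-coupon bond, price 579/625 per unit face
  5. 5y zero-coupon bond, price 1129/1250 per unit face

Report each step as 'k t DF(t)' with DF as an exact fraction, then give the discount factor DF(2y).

step 1 [1y] bond c/1=21/400: DF=(2065847/2000000 − 21/400·(0))/(1+21/400) = 4907/5000 ≈ 0.981400
step 2 [2y] swap r/1=185/9722: DF=(1 − 185/9722·(0.981400))/(1+185/9722) = 963/1000 ≈ 0.963000
step 3 [3y] bond c/1=1/40: DF=(410297/400000 − 1/40·(0.981400+0.963000))/(1+1/40) = 9533/10000 ≈ 0.953300
step 4 [4y] zero: DF = P = 579/625 ≈ 0.926400
step 5 [5y] zero: DF = P = 1129/1250 ≈ 0.903200

1 1 4907/5000
2 2 963/1000
3 3 9533/10000
4 4 579/625
5 5 1129/1250
DF(2y) = 963/1000 ≈ 0.963000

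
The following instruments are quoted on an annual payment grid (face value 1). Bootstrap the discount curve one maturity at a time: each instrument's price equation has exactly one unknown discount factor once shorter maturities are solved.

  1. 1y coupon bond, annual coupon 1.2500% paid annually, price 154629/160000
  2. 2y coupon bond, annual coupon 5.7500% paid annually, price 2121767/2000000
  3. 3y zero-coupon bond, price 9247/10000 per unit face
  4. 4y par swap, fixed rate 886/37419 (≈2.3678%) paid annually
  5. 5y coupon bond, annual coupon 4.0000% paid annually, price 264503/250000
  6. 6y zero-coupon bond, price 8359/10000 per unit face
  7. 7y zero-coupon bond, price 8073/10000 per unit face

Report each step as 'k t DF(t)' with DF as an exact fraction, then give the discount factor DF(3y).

step 1 [1y] bond c/1=1/80: DF=(154629/160000 − 1/80·(0))/(1+1/80) = 1909/2000 ≈ 0.954500
step 2 [2y] bond c/1=23/400: DF=(2121767/2000000 − 23/400·(0.954500))/(1+23/400) = 9513/10000 ≈ 0.951300
step 3 [3y] zero: DF = P = 9247/10000 ≈ 0.924700
step 4 [4y] swap r/1=886/37419: DF=(1 − 886/37419·(0.954500+0.951300+0.924700))/(1+886/37419) = 4557/5000 ≈ 0.911400
step 5 [5y] bond c/1=1/25: DF=(264503/250000 − 1/25·(0.954500+0.951300+0.924700+0.911400))/(1+1/25) = 4367/5000 ≈ 0.873400
step 6 [6y] zero: DF = P = 8359/10000 ≈ 0.835900
step 7 [7y] zero: DF = P = 8073/10000 ≈ 0.807300

1 1 1909/2000
2 2 9513/10000
3 3 9247/10000
4 4 4557/5000
5 5 4367/5000
6 6 8359/10000
7 7 8073/10000
DF(3y) = 9247/10000 ≈ 0.924700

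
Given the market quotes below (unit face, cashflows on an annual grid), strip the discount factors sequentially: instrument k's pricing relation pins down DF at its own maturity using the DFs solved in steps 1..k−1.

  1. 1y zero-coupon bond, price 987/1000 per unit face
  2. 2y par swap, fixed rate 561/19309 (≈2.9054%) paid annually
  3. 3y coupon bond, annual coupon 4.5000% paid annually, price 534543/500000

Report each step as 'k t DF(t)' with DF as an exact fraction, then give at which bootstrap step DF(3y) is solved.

step 1 [1y] zero: DF = P = 987/1000 ≈ 0.987000
step 2 [2y] swap r/1=561/19309: DF=(1 − 561/19309·(0.987000))/(1+561/19309) = 9439/10000 ≈ 0.943900
step 3 [3y] bond c/1=9/200: DF=(534543/500000 − 9/200·(0.987000+0.943900))/(1+9/200) = 9399/10000 ≈ 0.939900

1 1 987/1000
2 2 9439/10000
3 3 9399/10000
DF(3y) is solved at step 3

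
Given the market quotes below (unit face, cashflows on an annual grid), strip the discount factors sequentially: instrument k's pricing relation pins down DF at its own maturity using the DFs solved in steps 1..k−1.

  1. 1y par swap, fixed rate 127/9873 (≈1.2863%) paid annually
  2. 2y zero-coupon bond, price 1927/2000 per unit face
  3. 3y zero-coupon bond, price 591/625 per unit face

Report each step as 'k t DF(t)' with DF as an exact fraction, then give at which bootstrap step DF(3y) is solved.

step 1 [1y] swap r/1=127/9873: DF=(1 − 127/9873·(0))/(1+127/9873) = 9873/10000 ≈ 0.987300
step 2 [2y] zero: DF = P = 1927/2000 ≈ 0.963500
step 3 [3y] zero: DF = P = 591/625 ≈ 0.945600

1 1 9873/10000
2 2 1927/2000
3 3 591/625
DF(3y) is solved at step 3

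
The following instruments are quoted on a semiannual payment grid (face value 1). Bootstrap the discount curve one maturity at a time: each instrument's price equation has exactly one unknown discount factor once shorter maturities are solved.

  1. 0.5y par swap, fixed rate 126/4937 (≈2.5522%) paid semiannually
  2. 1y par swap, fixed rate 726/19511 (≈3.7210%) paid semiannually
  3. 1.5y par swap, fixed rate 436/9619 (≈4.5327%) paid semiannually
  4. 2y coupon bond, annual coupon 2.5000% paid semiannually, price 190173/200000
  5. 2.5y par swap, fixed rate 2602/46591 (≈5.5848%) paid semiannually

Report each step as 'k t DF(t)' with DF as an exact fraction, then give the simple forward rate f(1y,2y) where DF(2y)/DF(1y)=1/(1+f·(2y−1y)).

step 1 [0.5y] swap r/2=63/4937: DF=(1 − 63/4937·(0))/(1+63/4937) = 4937/5000 ≈ 0.987400
step 2 [1y] swap r/2=363/19511: DF=(1 − 363/19511·(0.987400))/(1+363/19511) = 9637/10000 ≈ 0.963700
step 3 [1.5y] swap r/2=218/9619: DF=(1 − 218/9619·(0.987400+0.963700))/(1+218/9619) = 4673/5000 ≈ 0.934600
step 4 [2y] bond c/2=1/80: DF=(190173/200000 − 1/80·(0.987400+0.963700+0.934600))/(1+1/80) = 1807/2000 ≈ 0.903500
step 5 [2.5y] swap r/2=1301/46591: DF=(1 − 1301/46591·(0.987400+0.963700+0.934600+0.903500))/(1+1301/46591) = 8699/10000 ≈ 0.869900

1 1/2 4937/5000
2 1 9637/10000
3 3/2 4673/5000
4 2 1807/2000
5 5/2 8699/10000
f(1y,2y) = ((9637/10000)/(1807/2000) − 1)/(1) = 602/9035 ≈ 6.6630%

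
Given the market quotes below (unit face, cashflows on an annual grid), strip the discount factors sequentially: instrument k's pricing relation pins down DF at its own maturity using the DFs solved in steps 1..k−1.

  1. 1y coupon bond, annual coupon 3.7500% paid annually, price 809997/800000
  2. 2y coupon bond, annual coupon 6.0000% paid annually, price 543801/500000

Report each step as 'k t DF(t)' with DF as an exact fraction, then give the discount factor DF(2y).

step 1 [1y] bond c/1=3/80: DF=(809997/800000 − 3/80·(0))/(1+3/80) = 9759/10000 ≈ 0.975900
step 2 [2y] bond c/1=3/50: DF=(543801/500000 − 3/50·(0.975900))/(1+3/50) = 2427/2500 ≈ 0.970800

1 1 9759/10000
2 2 2427/2500
DF(2y) = 2427/2500 ≈ 0.970800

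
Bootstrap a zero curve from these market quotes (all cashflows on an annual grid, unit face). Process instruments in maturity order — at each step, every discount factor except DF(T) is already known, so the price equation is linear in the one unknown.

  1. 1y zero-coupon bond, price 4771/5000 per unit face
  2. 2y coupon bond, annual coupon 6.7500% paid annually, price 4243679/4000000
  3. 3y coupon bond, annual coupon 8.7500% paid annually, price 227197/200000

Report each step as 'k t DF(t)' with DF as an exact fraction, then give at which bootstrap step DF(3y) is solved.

1 1 4771/5000
2 2 1867/2000
3 3 8927/10000
DF(3y) is solved at step 3

step 1 [1y] zero: DF = P = 4771/5000 ≈ 0.954200
step 2 [2y] bond c/1=27/400: DF=(4243679/4000000 − 27/400·(0.954200))/(1+27/400) = 1867/2000 ≈ 0.933500
step 3 [3y] bond c/1=7/80: DF=(227197/200000 − 7/80·(0.954200+0.933500))/(1+7/80) = 8927/10000 ≈ 0.892700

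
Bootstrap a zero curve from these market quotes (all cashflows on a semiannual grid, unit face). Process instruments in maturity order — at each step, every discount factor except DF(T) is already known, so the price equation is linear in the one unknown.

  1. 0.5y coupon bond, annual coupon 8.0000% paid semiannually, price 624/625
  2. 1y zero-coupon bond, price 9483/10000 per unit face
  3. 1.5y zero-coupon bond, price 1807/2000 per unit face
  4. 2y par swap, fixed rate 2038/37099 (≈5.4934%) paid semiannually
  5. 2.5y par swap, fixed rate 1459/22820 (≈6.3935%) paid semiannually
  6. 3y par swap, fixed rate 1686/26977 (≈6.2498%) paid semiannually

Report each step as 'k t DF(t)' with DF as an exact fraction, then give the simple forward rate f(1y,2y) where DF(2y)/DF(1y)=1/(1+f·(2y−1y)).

step 1 [0.5y] bond c/2=1/25: DF=(624/625 − 1/25·(0))/(1+1/25) = 24/25 ≈ 0.960000
step 2 [1y] zero: DF = P = 9483/10000 ≈ 0.948300
step 3 [1.5y] zero: DF = P = 1807/2000 ≈ 0.903500
step 4 [2y] swap r/2=1019/37099: DF=(1 − 1019/37099·(0.960000+0.948300+0.903500))/(1+1019/37099) = 8981/10000 ≈ 0.898100
step 5 [2.5y] swap r/2=1459/45640: DF=(1 − 1459/45640·(0.960000+0.948300+0.903500+0.898100))/(1+1459/45640) = 8541/10000 ≈ 0.854100
step 6 [3y] swap r/2=843/26977: DF=(1 − 843/26977·(0.960000+0.948300+0.903500+0.898100+0.854100))/(1+843/26977) = 4157/5000 ≈ 0.831400

1 1/2 24/25
2 1 9483/10000
3 3/2 1807/2000
4 2 8981/10000
5 5/2 8541/10000
6 3 4157/5000
f(1y,2y) = ((9483/10000)/(8981/10000) − 1)/(1) = 502/8981 ≈ 5.5896%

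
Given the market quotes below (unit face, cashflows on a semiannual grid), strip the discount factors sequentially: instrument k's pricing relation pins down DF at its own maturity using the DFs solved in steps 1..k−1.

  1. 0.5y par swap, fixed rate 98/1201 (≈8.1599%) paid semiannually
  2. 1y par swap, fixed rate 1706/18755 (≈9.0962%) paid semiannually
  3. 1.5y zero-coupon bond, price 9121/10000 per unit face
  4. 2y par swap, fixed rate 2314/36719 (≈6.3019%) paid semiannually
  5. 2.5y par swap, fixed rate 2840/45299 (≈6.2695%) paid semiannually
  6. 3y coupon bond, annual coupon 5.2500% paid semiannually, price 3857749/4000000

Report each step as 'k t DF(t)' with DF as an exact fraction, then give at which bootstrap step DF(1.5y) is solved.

step 1 [0.5y] swap r/2=49/1201: DF=(1 − 49/1201·(0))/(1+49/1201) = 1201/1250 ≈ 0.960800
step 2 [1y] swap r/2=853/18755: DF=(1 − 853/18755·(0.960800))/(1+853/18755) = 9147/10000 ≈ 0.914700
step 3 [1.5y] zero: DF = P = 9121/10000 ≈ 0.912100
step 4 [2y] swap r/2=1157/36719: DF=(1 − 1157/36719·(0.960800+0.914700+0.912100))/(1+1157/36719) = 8843/10000 ≈ 0.884300
step 5 [2.5y] swap r/2=1420/45299: DF=(1 − 1420/45299·(0.960800+0.914700+0.912100+0.884300))/(1+1420/45299) = 429/500 ≈ 0.858000
step 6 [3y] bond c/2=21/800: DF=(3857749/4000000 − 21/800·(0.960800+0.914700+0.912100+0.884300+0.858000))/(1+21/800) = 8239/10000 ≈ 0.823900

1 1/2 1201/1250
2 1 9147/10000
3 3/2 9121/10000
4 2 8843/10000
5 5/2 429/500
6 3 8239/10000
DF(1.5y) is solved at step 3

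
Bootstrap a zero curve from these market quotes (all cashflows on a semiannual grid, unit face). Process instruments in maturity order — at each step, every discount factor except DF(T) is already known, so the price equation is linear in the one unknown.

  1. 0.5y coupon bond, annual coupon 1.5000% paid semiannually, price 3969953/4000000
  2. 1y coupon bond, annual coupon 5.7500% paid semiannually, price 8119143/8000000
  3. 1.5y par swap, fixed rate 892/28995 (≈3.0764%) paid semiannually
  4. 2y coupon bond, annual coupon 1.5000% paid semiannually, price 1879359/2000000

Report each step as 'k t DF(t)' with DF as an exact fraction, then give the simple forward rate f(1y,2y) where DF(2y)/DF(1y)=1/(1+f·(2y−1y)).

step 1 [0.5y] bond c/2=3/400: DF=(3969953/4000000 − 3/400·(0))/(1+3/400) = 9851/10000 ≈ 0.985100
step 2 [1y] bond c/2=23/800: DF=(8119143/8000000 − 23/800·(0.985100))/(1+23/800) = 959/1000 ≈ 0.959000
step 3 [1.5y] swap r/2=446/28995: DF=(1 − 446/28995·(0.985100+0.959000))/(1+446/28995) = 4777/5000 ≈ 0.955400
step 4 [2y] bond c/2=3/400: DF=(1879359/2000000 − 3/400·(0.985100+0.959000+0.955400))/(1+3/400) = 9111/10000 ≈ 0.911100

1 1/2 9851/10000
2 1 959/1000
3 3/2 4777/5000
4 2 9111/10000
f(1y,2y) = ((959/1000)/(9111/10000) − 1)/(1) = 479/9111 ≈ 5.2574%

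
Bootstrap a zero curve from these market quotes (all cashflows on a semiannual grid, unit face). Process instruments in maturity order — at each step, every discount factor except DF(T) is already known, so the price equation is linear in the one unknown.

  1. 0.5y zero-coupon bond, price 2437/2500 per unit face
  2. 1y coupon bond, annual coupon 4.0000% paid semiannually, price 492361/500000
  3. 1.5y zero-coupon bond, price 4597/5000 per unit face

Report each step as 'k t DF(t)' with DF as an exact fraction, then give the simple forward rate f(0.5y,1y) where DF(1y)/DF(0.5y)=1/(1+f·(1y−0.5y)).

step 1 [0.5y] zero: DF = P = 2437/2500 ≈ 0.974800
step 2 [1y] bond c/2=1/50: DF=(492361/500000 − 1/50·(0.974800))/(1+1/50) = 9463/10000 ≈ 0.946300
step 3 [1.5y] zero: DF = P = 4597/5000 ≈ 0.919400

1 1/2 2437/2500
2 1 9463/10000
3 3/2 4597/5000
f(0.5y,1y) = ((2437/2500)/(9463/10000) − 1)/(1/2) = 570/9463 ≈ 6.0235%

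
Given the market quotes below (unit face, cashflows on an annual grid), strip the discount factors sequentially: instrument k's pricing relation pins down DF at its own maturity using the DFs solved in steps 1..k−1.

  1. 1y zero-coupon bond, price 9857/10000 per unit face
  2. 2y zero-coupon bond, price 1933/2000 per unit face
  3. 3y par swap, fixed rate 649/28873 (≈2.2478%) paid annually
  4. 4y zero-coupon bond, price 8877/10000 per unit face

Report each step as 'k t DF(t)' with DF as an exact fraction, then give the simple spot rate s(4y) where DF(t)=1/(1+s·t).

step 1 [1y] zero: DF = P = 9857/10000 ≈ 0.985700
step 2 [2y] zero: DF = P = 1933/2000 ≈ 0.966500
step 3 [3y] swap r/1=649/28873: DF=(1 − 649/28873·(0.985700+0.966500))/(1+649/28873) = 9351/10000 ≈ 0.935100
step 4 [4y] zero: DF = P = 8877/10000 ≈ 0.887700

1 1 9857/10000
2 2 1933/2000
3 3 9351/10000
4 4 8877/10000
s(4y) = (1/(8877/10000) − 1)/(4) = 1123/35508 ≈ 3.1627%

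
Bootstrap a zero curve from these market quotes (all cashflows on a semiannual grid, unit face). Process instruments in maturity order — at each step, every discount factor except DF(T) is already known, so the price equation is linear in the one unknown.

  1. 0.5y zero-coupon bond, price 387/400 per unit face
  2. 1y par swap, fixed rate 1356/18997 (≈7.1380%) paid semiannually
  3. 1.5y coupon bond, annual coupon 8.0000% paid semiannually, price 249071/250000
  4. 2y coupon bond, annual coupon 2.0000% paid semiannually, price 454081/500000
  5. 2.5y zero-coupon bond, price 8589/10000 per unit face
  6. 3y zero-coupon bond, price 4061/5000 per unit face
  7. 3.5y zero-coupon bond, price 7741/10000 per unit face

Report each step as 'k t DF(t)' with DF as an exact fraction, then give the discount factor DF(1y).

step 1 [0.5y] zero: DF = P = 387/400 ≈ 0.967500
step 2 [1y] swap r/2=678/18997: DF=(1 − 678/18997·(0.967500))/(1+678/18997) = 4661/5000 ≈ 0.932200
step 3 [1.5y] bond c/2=1/25: DF=(249071/250000 − 1/25·(0.967500+0.932200))/(1+1/25) = 8849/10000 ≈ 0.884900
step 4 [2y] bond c/2=1/100: DF=(454081/500000 − 1/100·(0.967500+0.932200+0.884900))/(1+1/100) = 2179/2500 ≈ 0.871600
step 5 [2.5y] zero: DF = P = 8589/10000 ≈ 0.858900
step 6 [3y] zero: DF = P = 4061/5000 ≈ 0.812200
step 7 [3.5y] zero: DF = P = 7741/10000 ≈ 0.774100

1 1/2 387/400
2 1 4661/5000
3 3/2 8849/10000
4 2 2179/2500
5 5/2 8589/10000
6 3 4061/5000
7 7/2 7741/10000
DF(1y) = 4661/5000 ≈ 0.932200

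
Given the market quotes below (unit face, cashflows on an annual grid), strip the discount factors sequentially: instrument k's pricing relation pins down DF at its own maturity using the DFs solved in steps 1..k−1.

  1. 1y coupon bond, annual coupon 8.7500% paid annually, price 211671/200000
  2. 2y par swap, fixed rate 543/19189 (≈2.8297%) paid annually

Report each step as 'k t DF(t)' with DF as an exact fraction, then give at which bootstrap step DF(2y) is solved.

1 1 2433/2500
2 2 9457/10000
DF(2y) is solved at step 2

step 1 [1y] bond c/1=7/80: DF=(211671/200000 − 7/80·(0))/(1+7/80) = 2433/2500 ≈ 0.973200
step 2 [2y] swap r/1=543/19189: DF=(1 − 543/19189·(0.973200))/(1+543/19189) = 9457/10000 ≈ 0.945700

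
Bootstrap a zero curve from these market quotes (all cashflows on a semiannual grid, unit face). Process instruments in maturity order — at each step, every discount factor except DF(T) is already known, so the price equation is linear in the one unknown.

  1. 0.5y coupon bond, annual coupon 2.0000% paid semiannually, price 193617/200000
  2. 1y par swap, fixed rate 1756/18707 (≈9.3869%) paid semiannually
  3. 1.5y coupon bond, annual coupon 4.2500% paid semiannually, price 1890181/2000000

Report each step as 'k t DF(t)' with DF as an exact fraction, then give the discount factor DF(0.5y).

step 1 [0.5y] bond c/2=1/100: DF=(193617/200000 − 1/100·(0))/(1+1/100) = 1917/2000 ≈ 0.958500
step 2 [1y] swap r/2=878/18707: DF=(1 − 878/18707·(0.958500))/(1+878/18707) = 4561/5000 ≈ 0.912200
step 3 [1.5y] bond c/2=17/800: DF=(1890181/2000000 − 17/800·(0.958500+0.912200))/(1+17/800) = 1773/2000 ≈ 0.886500

1 1/2 1917/2000
2 1 4561/5000
3 3/2 1773/2000
DF(0.5y) = 1917/2000 ≈ 0.958500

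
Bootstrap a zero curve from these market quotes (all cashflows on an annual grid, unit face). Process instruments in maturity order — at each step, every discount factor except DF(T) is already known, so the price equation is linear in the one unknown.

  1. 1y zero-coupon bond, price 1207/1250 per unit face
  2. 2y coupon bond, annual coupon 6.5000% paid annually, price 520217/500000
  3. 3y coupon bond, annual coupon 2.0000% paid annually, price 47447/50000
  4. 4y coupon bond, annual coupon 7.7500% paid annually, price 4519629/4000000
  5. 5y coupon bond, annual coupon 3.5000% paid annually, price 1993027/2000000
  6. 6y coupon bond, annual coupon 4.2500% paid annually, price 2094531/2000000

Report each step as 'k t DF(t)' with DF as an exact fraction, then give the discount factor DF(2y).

step 1 [1y] zero: DF = P = 1207/1250 ≈ 0.965600
step 2 [2y] bond c/1=13/200: DF=(520217/500000 − 13/200·(0.965600))/(1+13/200) = 459/500 ≈ 0.918000
step 3 [3y] bond c/1=1/50: DF=(47447/50000 − 1/50·(0.965600+0.918000))/(1+1/50) = 4467/5000 ≈ 0.893400
step 4 [4y] bond c/1=31/400: DF=(4519629/4000000 − 31/400·(0.965600+0.918000+0.893400))/(1+31/400) = 8489/10000 ≈ 0.848900
step 5 [5y] bond c/1=7/200: DF=(1993027/2000000 − 7/200·(0.965600+0.918000+0.893400+0.848900))/(1+7/200) = 4201/5000 ≈ 0.840200
step 6 [6y] bond c/1=17/400: DF=(2094531/2000000 − 17/400·(0.965600+0.918000+0.893400+0.848900+0.840200))/(1+17/400) = 329/400 ≈ 0.822500

1 1 1207/1250
2 2 459/500
3 3 4467/5000
4 4 8489/10000
5 5 4201/5000
6 6 329/400
DF(2y) = 459/500 ≈ 0.918000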